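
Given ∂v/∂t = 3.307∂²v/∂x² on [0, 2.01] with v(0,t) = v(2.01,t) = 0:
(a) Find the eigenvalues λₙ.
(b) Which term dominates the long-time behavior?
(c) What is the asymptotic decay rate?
Eigenvalues: λₙ = 3.307n²π²/2.01².
First three modes:
  n=1: λ₁ = 3.307π²/2.01² ≈ 8.079
  n=2: λ₂ = 13.228π²/2.01² ≈ 32.315 (4× faster decay)
  n=3: λ₃ = 29.763π²/2.01² ≈ 72.708 (9× faster decay)
As t → ∞, higher modes decay exponentially faster. The n=1 mode dominates: v ~ c₁ sin(πx/2.01) e^{-λ₁t}.
Decay rate: λ₁ = 3.307π²/2.01² ≈ 8.079.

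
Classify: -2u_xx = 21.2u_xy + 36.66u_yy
Rewriting in standard form: -2u_xx - 21.2u_xy - 36.66u_yy = 0. Hyperbolic (discriminant = 156.16).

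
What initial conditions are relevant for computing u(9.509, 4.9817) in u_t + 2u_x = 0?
A single point: x = -0.4544. The characteristic through (9.509, 4.9817) is x - 2t = const, so x = 9.509 - 2·4.9817 = -0.4544.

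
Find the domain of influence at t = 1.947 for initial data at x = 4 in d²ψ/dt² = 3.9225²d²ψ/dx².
Domain of influence: [-3.6371075, 11.6371075]. Data at x = 4 spreads outward at speed 3.9225.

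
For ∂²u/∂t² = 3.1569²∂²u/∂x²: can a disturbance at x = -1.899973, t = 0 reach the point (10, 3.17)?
No. The domain of dependence is [-0.007373, 20.007373], and -1.899973 is outside this interval.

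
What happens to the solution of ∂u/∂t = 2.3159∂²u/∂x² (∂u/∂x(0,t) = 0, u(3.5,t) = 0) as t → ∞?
u → 0. Heat escapes through the Dirichlet boundary.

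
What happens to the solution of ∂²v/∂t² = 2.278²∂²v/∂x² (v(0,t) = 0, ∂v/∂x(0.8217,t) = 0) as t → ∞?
v oscillates (no decay). Energy is conserved; the solution oscillates indefinitely as standing waves.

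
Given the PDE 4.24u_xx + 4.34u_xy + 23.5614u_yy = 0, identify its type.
The second-order coefficients are A = 4.24, B = 4.34, C = 23.5614. Since B² - 4AC = -380.765744 < 0, this is an elliptic PDE.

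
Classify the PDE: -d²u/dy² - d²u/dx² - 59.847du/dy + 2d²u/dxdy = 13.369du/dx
Rewriting in standard form: -d²u/dx² + 2d²u/dxdy - d²u/dy² - 13.369du/dx - 59.847du/dy = 0. A = -1, B = 2, C = -1. Discriminant B² - 4AC = 0. Since 0 = 0, parabolic.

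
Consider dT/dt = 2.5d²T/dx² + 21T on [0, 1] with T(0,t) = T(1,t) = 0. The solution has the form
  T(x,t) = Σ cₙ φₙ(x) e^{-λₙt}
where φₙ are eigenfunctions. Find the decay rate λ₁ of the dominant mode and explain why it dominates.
Eigenvalues: λₙ = 2.5n²π²/1² - 21.
First three modes:
  n=1: λ₁ = 2.5π² - 21 ≈ 3.674
  n=2: λ₂ = 10π² - 21 ≈ 77.696
  n=3: λ₃ = 22.5π² - 21 ≈ 201.066
Since 2.5π² ≈ 24.674 > 21, all λₙ > 0.
The n=1 mode decays slowest → dominates as t → ∞.
Asymptotic: T ~ c₁ sin(πx/1) e^{-λ₁t} with decay rate λ₁ ≈ 3.674.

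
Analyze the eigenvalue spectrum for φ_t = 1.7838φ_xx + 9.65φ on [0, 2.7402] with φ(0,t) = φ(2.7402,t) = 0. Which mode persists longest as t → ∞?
Eigenvalues: λₙ = 1.7838n²π²/2.7402² - 9.65.
First three modes:
  n=1: λ₁ = 1.7838π²/2.7402² - 9.65 ≈ -7.305
  n=2: λ₂ = 7.1352π²/2.7402² - 9.65 ≈ -0.271
  n=3: λ₃ = 16.0542π²/2.7402² - 9.65 ≈ 11.452
Since 1.7838π²/2.7402² ≈ 2.345 < 9.65, λ₁ < 0.
The n=1 mode grows fastest (−λₙ is largest for n=1) → dominates.
Asymptotic: φ ~ c₁ sin(πx/2.7402) e^{7.305t} (exponential growth at rate −λ₁ ≈ 7.305).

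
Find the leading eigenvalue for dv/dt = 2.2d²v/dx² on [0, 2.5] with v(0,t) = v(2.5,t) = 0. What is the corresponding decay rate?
Eigenvalues: λₙ = 2.2n²π²/2.5².
First three modes:
  n=1: λ₁ = 2.2π²/2.5² ≈ 3.474
  n=2: λ₂ = 8.8π²/2.5² ≈ 13.896 (4× faster decay)
  n=3: λ₃ = 19.8π²/2.5² ≈ 31.267 (9× faster decay)
As t → ∞, higher modes decay exponentially faster. The n=1 mode dominates: v ~ c₁ sin(πx/2.5) e^{-λ₁t}.
Decay rate: λ₁ = 2.2π²/2.5² ≈ 3.474.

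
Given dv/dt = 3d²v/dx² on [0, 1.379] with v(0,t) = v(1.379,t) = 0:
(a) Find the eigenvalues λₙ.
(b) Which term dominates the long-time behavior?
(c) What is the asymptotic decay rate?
Eigenvalues: λₙ = 3n²π²/1.379².
First three modes:
  n=1: λ₁ = 3π²/1.379² ≈ 15.57
  n=2: λ₂ = 12π²/1.379² ≈ 62.281 (4× faster decay)
  n=3: λ₃ = 27π²/1.379² ≈ 140.131 (9× faster decay)
As t → ∞, higher modes decay exponentially faster. The n=1 mode dominates: v ~ c₁ sin(πx/1.379) e^{-λ₁t}.
Decay rate: λ₁ = 3π²/1.379² ≈ 15.57.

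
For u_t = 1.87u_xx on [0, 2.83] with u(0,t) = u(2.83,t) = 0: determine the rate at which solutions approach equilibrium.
Eigenvalues: λₙ = 1.87n²π²/2.83².
First three modes:
  n=1: λ₁ = 1.87π²/2.83² ≈ 2.304
  n=2: λ₂ = 7.48π²/2.83² ≈ 9.218 (4× faster decay)
  n=3: λ₃ = 16.83π²/2.83² ≈ 20.74 (9× faster decay)
As t → ∞, higher modes decay exponentially faster. The n=1 mode dominates: u ~ c₁ sin(πx/2.83) e^{-λ₁t}.
Decay rate: λ₁ = 1.87π²/2.83² ≈ 2.304.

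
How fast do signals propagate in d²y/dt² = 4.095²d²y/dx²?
Speed = 4.095. Information travels along characteristics x = x₀ ± 4.095t.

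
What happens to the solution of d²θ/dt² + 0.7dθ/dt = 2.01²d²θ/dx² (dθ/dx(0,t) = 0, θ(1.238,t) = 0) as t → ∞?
θ → 0. Damping (γ=0.7) dissipates energy; oscillations decay exponentially.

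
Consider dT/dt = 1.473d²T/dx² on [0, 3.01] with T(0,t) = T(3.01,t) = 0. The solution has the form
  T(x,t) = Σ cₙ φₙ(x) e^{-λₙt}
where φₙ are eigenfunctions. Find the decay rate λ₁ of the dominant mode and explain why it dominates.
Eigenvalues: λₙ = 1.473n²π²/3.01².
First three modes:
  n=1: λ₁ = 1.473π²/3.01² ≈ 1.605
  n=2: λ₂ = 5.892π²/3.01² ≈ 6.418 (4× faster decay)
  n=3: λ₃ = 13.257π²/3.01² ≈ 14.441 (9× faster decay)
As t → ∞, higher modes decay exponentially faster. The n=1 mode dominates: T ~ c₁ sin(πx/3.01) e^{-λ₁t}.
Decay rate: λ₁ = 1.473π²/3.01² ≈ 1.605.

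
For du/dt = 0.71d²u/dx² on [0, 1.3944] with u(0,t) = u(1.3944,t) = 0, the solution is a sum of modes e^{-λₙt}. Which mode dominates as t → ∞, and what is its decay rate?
Eigenvalues: λₙ = 0.71n²π²/1.3944².
First three modes:
  n=1: λ₁ = 0.71π²/1.3944² ≈ 3.604
  n=2: λ₂ = 2.84π²/1.3944² ≈ 14.416 (4× faster decay)
  n=3: λ₃ = 6.39π²/1.3944² ≈ 32.436 (9× faster decay)
As t → ∞, higher modes decay exponentially faster. The n=1 mode dominates: u ~ c₁ sin(πx/1.3944) e^{-λ₁t}.
Decay rate: λ₁ = 0.71π²/1.3944² ≈ 3.604.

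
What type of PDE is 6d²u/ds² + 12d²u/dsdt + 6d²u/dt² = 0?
With A = 6, B = 12, C = 6, the discriminant is 0. This is a parabolic PDE.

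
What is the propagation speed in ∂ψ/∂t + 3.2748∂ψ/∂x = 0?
Speed = 3.2748. Information travels along x - 3.2748t = const (rightward).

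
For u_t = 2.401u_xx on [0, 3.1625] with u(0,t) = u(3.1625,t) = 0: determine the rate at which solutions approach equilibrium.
Eigenvalues: λₙ = 2.401n²π²/3.1625².
First three modes:
  n=1: λ₁ = 2.401π²/3.1625² ≈ 2.369
  n=2: λ₂ = 9.604π²/3.1625² ≈ 9.477 (4× faster decay)
  n=3: λ₃ = 21.609π²/3.1625² ≈ 21.324 (9× faster decay)
As t → ∞, higher modes decay exponentially faster. The n=1 mode dominates: u ~ c₁ sin(πx/3.1625) e^{-λ₁t}.
Decay rate: λ₁ = 2.401π²/3.1625² ≈ 2.369.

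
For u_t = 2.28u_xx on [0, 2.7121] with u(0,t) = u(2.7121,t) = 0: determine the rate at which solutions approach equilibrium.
Eigenvalues: λₙ = 2.28n²π²/2.7121².
First three modes:
  n=1: λ₁ = 2.28π²/2.7121² ≈ 3.059
  n=2: λ₂ = 9.12π²/2.7121² ≈ 12.237 (4× faster decay)
  n=3: λ₃ = 20.52π²/2.7121² ≈ 27.534 (9× faster decay)
As t → ∞, higher modes decay exponentially faster. The n=1 mode dominates: u ~ c₁ sin(πx/2.7121) e^{-λ₁t}.
Decay rate: λ₁ = 2.28π²/2.7121² ≈ 3.059.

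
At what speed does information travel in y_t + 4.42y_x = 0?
Speed = 4.42. Information travels along x - 4.42t = const (rightward).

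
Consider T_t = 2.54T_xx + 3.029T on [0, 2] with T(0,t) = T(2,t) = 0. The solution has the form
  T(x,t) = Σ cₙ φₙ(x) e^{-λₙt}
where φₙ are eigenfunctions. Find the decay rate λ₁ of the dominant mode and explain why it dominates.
Eigenvalues: λₙ = 2.54n²π²/2² - 3.029.
First three modes:
  n=1: λ₁ = 2.54π²/2² - 3.029 ≈ 3.238
  n=2: λ₂ = 10.16π²/2² - 3.029 ≈ 22.04
  n=3: λ₃ = 22.86π²/2² - 3.029 ≈ 53.376
Since 2.54π²/2² ≈ 6.267 > 3.029, all λₙ > 0.
The n=1 mode decays slowest → dominates as t → ∞.
Asymptotic: T ~ c₁ sin(πx/2) e^{-λ₁t} with decay rate λ₁ ≈ 3.238.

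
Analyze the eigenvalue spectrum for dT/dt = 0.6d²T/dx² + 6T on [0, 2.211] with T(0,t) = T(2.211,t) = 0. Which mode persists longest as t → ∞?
Eigenvalues: λₙ = 0.6n²π²/2.211² - 6.
First three modes:
  n=1: λ₁ = 0.6π²/2.211² - 6 ≈ -4.789
  n=2: λ₂ = 2.4π²/2.211² - 6 ≈ -1.155
  n=3: λ₃ = 5.4π²/2.211² - 6 ≈ 4.902
Since 0.6π²/2.211² ≈ 1.211 < 6, λ₁ < 0.
The n=1 mode grows fastest (−λₙ is largest for n=1) → dominates.
Asymptotic: T ~ c₁ sin(πx/2.211) e^{4.789t} (exponential growth at rate −λ₁ ≈ 4.789).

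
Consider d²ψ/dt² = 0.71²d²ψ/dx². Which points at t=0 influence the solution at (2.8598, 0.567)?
Domain of dependence: [2.45723, 3.26237]. Signals travel at speed 0.71, so data within |x - 2.8598| ≤ 0.71·0.567 = 0.40257 can reach the point.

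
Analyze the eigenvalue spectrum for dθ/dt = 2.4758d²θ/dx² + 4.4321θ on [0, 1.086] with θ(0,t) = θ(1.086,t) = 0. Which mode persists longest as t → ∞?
Eigenvalues: λₙ = 2.4758n²π²/1.086² - 4.4321.
First three modes:
  n=1: λ₁ = 2.4758π²/1.086² - 4.4321 ≈ 16.286
  n=2: λ₂ = 9.9032π²/1.086² - 4.4321 ≈ 78.441
  n=3: λ₃ = 22.2822π²/1.086² - 4.4321 ≈ 182.033
Since 2.4758π²/1.086² ≈ 20.718 > 4.4321, all λₙ > 0.
The n=1 mode decays slowest → dominates as t → ∞.
Asymptotic: θ ~ c₁ sin(πx/1.086) e^{-λ₁t} with decay rate λ₁ ≈ 16.286.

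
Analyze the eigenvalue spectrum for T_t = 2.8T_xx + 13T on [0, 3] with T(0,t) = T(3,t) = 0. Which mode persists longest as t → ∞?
Eigenvalues: λₙ = 2.8n²π²/3² - 13.
First three modes:
  n=1: λ₁ = 2.8π²/3² - 13 ≈ -9.929
  n=2: λ₂ = 11.2π²/3² - 13 ≈ -0.718
  n=3: λ₃ = 25.2π²/3² - 13 ≈ 14.635
Since 2.8π²/3² ≈ 3.071 < 13, λ₁ < 0.
The n=1 mode grows fastest (−λₙ is largest for n=1) → dominates.
Asymptotic: T ~ c₁ sin(πx/3) e^{9.929t} (exponential growth at rate −λ₁ ≈ 9.929).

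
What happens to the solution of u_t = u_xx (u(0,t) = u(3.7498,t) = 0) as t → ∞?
u → 0. Heat diffuses out through both boundaries.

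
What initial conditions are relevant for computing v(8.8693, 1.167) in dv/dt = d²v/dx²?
The entire real line. The heat equation has infinite propagation speed: any initial disturbance instantly affects all points (though exponentially small far away).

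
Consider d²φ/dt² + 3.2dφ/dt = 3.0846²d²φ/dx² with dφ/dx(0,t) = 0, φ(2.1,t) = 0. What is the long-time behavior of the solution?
As t → ∞, φ → 0. Damping (γ=3.2) dissipates energy; oscillations decay exponentially.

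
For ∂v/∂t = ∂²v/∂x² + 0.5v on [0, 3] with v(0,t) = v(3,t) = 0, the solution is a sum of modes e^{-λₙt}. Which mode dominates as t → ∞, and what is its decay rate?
Eigenvalues: λₙ = n²π²/3² - 0.5.
First three modes:
  n=1: λ₁ = π²/3² - 0.5 ≈ 0.597
  n=2: λ₂ = 4π²/3² - 0.5 ≈ 3.886
  n=3: λ₃ = 9π²/3² - 0.5 ≈ 9.37
Since π²/3² ≈ 1.097 > 0.5, all λₙ > 0.
The n=1 mode decays slowest → dominates as t → ∞.
Asymptotic: v ~ c₁ sin(πx/3) e^{-λ₁t} with decay rate λ₁ ≈ 0.597.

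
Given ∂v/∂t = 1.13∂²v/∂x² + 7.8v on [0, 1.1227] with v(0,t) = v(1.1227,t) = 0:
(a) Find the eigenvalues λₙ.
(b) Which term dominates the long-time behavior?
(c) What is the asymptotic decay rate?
Eigenvalues: λₙ = 1.13n²π²/1.1227² - 7.8.
First three modes:
  n=1: λ₁ = 1.13π²/1.1227² - 7.8 ≈ 1.048
  n=2: λ₂ = 4.52π²/1.1227² - 7.8 ≈ 27.592
  n=3: λ₃ = 10.17π²/1.1227² - 7.8 ≈ 71.833
Since 1.13π²/1.1227² ≈ 8.848 > 7.8, all λₙ > 0.
The n=1 mode decays slowest → dominates as t → ∞.
Asymptotic: v ~ c₁ sin(πx/1.1227) e^{-λ₁t} with decay rate λ₁ ≈ 1.048.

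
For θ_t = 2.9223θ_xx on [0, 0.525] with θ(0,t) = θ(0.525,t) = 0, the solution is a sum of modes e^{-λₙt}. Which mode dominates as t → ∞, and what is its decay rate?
Eigenvalues: λₙ = 2.9223n²π²/0.525².
First three modes:
  n=1: λ₁ = 2.9223π²/0.525² ≈ 104.642
  n=2: λ₂ = 11.6892π²/0.525² ≈ 418.568 (4× faster decay)
  n=3: λ₃ = 26.3007π²/0.525² ≈ 941.778 (9× faster decay)
As t → ∞, higher modes decay exponentially faster. The n=1 mode dominates: θ ~ c₁ sin(πx/0.525) e^{-λ₁t}.
Decay rate: λ₁ = 2.9223π²/0.525² ≈ 104.642.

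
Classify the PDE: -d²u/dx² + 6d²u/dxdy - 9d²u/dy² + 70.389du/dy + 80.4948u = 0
A = -1, B = 6, C = -9. Discriminant B² - 4AC = 0. Since 0 = 0, parabolic.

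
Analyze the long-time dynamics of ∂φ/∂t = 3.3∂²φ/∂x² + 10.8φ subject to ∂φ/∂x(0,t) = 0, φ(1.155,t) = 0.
Long-time behavior: φ grows unboundedly. Reaction dominates diffusion (r=10.8 > κπ²/(4L²)≈6.1); solution grows exponentially.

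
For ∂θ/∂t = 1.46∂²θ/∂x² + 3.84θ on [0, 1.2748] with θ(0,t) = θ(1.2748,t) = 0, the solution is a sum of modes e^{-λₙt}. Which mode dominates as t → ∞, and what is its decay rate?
Eigenvalues: λₙ = 1.46n²π²/1.2748² - 3.84.
First three modes:
  n=1: λ₁ = 1.46π²/1.2748² - 3.84 ≈ 5.027
  n=2: λ₂ = 5.84π²/1.2748² - 3.84 ≈ 31.627
  n=3: λ₃ = 13.14π²/1.2748² - 3.84 ≈ 75.961
Since 1.46π²/1.2748² ≈ 8.867 > 3.84, all λₙ > 0.
The n=1 mode decays slowest → dominates as t → ∞.
Asymptotic: θ ~ c₁ sin(πx/1.2748) e^{-λ₁t} with decay rate λ₁ ≈ 5.027.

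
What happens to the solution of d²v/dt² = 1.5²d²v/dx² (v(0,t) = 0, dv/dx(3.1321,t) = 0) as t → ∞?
v oscillates (no decay). Energy is conserved; the solution oscillates indefinitely as standing waves.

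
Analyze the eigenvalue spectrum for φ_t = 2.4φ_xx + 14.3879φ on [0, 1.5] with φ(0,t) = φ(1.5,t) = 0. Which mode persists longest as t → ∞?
Eigenvalues: λₙ = 2.4n²π²/1.5² - 14.3879.
First three modes:
  n=1: λ₁ = 2.4π²/1.5² - 14.3879 ≈ -3.86
  n=2: λ₂ = 9.6π²/1.5² - 14.3879 ≈ 27.722
  n=3: λ₃ = 21.6π²/1.5² - 14.3879 ≈ 80.36
Since 2.4π²/1.5² ≈ 10.528 < 14.3879, λ₁ < 0.
The n=1 mode grows fastest (−λₙ is largest for n=1) → dominates.
Asymptotic: φ ~ c₁ sin(πx/1.5) e^{3.86t} (exponential growth at rate −λ₁ ≈ 3.86).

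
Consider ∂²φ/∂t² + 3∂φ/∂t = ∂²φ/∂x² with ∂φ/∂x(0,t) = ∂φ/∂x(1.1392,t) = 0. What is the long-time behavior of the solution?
As t → ∞, φ → constant (steady state). Damping (γ=3) dissipates the nonconstant modes; with Neumann BCs the spatial average obeys M''+γM'=0 and tends to a finite limit.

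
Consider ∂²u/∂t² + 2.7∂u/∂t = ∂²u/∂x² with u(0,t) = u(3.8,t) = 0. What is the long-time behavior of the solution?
As t → ∞, u → 0. Damping (γ=2.7) dissipates energy; oscillations decay exponentially.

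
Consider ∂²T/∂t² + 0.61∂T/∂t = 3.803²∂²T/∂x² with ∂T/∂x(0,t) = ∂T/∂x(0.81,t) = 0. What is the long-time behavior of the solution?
As t → ∞, T → constant (steady state). Damping (γ=0.61) dissipates the nonconstant modes; with Neumann BCs the spatial average obeys M''+γM'=0 and tends to a finite limit.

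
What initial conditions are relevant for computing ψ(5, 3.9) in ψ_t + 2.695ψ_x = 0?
A single point: x = -5.5105. The characteristic through (5, 3.9) is x - 2.695t = const, so x = 5 - 2.695·3.9 = -5.5105.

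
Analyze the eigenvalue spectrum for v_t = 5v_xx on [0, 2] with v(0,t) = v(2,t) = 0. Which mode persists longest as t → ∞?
Eigenvalues: λₙ = 5n²π²/2².
First three modes:
  n=1: λ₁ = 5π²/2² ≈ 12.337
  n=2: λ₂ = 20π²/2² ≈ 49.348 (4× faster decay)
  n=3: λ₃ = 45π²/2² ≈ 111.033 (9× faster decay)
As t → ∞, higher modes decay exponentially faster. The n=1 mode dominates: v ~ c₁ sin(πx/2) e^{-λ₁t}.
Decay rate: λ₁ = 5π²/2² ≈ 12.337.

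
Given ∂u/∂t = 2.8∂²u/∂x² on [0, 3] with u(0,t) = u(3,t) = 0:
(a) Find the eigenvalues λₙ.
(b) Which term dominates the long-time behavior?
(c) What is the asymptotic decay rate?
Eigenvalues: λₙ = 2.8n²π²/3².
First three modes:
  n=1: λ₁ = 2.8π²/3² ≈ 3.071
  n=2: λ₂ = 11.2π²/3² ≈ 12.282 (4× faster decay)
  n=3: λ₃ = 25.2π²/3² ≈ 27.635 (9× faster decay)
As t → ∞, higher modes decay exponentially faster. The n=1 mode dominates: u ~ c₁ sin(πx/3) e^{-λ₁t}.
Decay rate: λ₁ = 2.8π²/3² ≈ 3.071.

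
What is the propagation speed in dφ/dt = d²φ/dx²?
Infinite. The heat equation is parabolic, not hyperbolic, so disturbances propagate instantly.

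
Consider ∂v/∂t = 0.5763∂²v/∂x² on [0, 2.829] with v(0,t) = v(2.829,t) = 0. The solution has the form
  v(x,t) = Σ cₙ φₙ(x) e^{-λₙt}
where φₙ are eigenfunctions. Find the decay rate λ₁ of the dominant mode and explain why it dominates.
Eigenvalues: λₙ = 0.5763n²π²/2.829².
First three modes:
  n=1: λ₁ = 0.5763π²/2.829² ≈ 0.711
  n=2: λ₂ = 2.3052π²/2.829² ≈ 2.843 (4× faster decay)
  n=3: λ₃ = 5.1867π²/2.829² ≈ 6.396 (9× faster decay)
As t → ∞, higher modes decay exponentially faster. The n=1 mode dominates: v ~ c₁ sin(πx/2.829) e^{-λ₁t}.
Decay rate: λ₁ = 0.5763π²/2.829² ≈ 0.711.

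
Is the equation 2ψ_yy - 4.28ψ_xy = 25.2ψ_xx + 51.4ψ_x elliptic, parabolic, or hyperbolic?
Rewriting in standard form: -25.2ψ_xx - 4.28ψ_xy + 2ψ_yy - 51.4ψ_x = 0. Computing B² - 4AC with A = -25.2, B = -4.28, C = 2: discriminant = 219.9184 (positive). Answer: hyperbolic.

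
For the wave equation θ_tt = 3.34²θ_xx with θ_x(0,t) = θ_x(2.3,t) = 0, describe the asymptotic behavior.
θ oscillates about a mean that drifts linearly in t (generically unbounded; no decay). There is no damping, so the nonconstant modes persist as standing waves (energy conserved, no decay). But with Neumann conditions at both ends the constant mode has eigenvalue 0: the spatial mean M(t) of θ satisfies M'' = 0, so M(t) = M(0) + M'(0)·t. Unless the initial velocity has zero mean (∫θ_t(x,0)dx = 0), the solution grows linearly in t (unbounded, though not exponentially); if it does have zero mean, the solution stays bounded and simply oscillates.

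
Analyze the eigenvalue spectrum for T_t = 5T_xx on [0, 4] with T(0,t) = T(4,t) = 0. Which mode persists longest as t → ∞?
Eigenvalues: λₙ = 5n²π²/4².
First three modes:
  n=1: λ₁ = 5π²/4² ≈ 3.084
  n=2: λ₂ = 20π²/4² ≈ 12.337 (4× faster decay)
  n=3: λ₃ = 45π²/4² ≈ 27.758 (9× faster decay)
As t → ∞, higher modes decay exponentially faster. The n=1 mode dominates: T ~ c₁ sin(πx/4) e^{-λ₁t}.
Decay rate: λ₁ = 5π²/4² ≈ 3.084.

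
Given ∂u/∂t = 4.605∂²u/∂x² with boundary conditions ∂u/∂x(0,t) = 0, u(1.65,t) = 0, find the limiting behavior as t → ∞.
u → 0. Heat escapes through the Dirichlet boundary.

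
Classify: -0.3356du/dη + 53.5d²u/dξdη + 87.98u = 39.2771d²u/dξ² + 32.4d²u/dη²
Rewriting in standard form: -39.2771d²u/dξ² + 53.5d²u/dξdη - 32.4d²u/dη² - 0.3356du/dη + 87.98u = 0. Elliptic (discriminant = -2228.06216).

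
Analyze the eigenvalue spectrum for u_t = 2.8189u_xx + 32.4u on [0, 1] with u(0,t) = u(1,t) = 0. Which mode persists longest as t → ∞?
Eigenvalues: λₙ = 2.8189n²π²/1² - 32.4.
First three modes:
  n=1: λ₁ = 2.8189π² - 32.4 ≈ -4.579
  n=2: λ₂ = 11.2756π² - 32.4 ≈ 78.886
  n=3: λ₃ = 25.3701π² - 32.4 ≈ 217.993
Since 2.8189π² ≈ 27.821 < 32.4, λ₁ < 0.
The n=1 mode grows fastest (−λₙ is largest for n=1) → dominates.
Asymptotic: u ~ c₁ sin(πx/1) e^{4.579t} (exponential growth at rate −λ₁ ≈ 4.579).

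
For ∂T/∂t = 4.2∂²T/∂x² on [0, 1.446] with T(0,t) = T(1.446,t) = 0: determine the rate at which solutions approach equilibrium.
Eigenvalues: λₙ = 4.2n²π²/1.446².
First three modes:
  n=1: λ₁ = 4.2π²/1.446² ≈ 19.825
  n=2: λ₂ = 16.8π²/1.446² ≈ 79.3 (4× faster decay)
  n=3: λ₃ = 37.8π²/1.446² ≈ 178.425 (9× faster decay)
As t → ∞, higher modes decay exponentially faster. The n=1 mode dominates: T ~ c₁ sin(πx/1.446) e^{-λ₁t}.
Decay rate: λ₁ = 4.2π²/1.446² ≈ 19.825.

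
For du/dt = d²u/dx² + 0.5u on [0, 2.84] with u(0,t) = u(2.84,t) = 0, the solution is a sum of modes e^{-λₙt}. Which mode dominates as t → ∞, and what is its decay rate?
Eigenvalues: λₙ = n²π²/2.84² - 0.5.
First three modes:
  n=1: λ₁ = π²/2.84² - 0.5 ≈ 0.724
  n=2: λ₂ = 4π²/2.84² - 0.5 ≈ 4.395
  n=3: λ₃ = 9π²/2.84² - 0.5 ≈ 10.513
Since π²/2.84² ≈ 1.224 > 0.5, all λₙ > 0.
The n=1 mode decays slowest → dominates as t → ∞.
Asymptotic: u ~ c₁ sin(πx/2.84) e^{-λ₁t} with decay rate λ₁ ≈ 0.724.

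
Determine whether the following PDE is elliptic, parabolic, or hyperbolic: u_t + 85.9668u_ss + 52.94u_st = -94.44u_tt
Rewriting in standard form: 85.9668u_ss + 52.94u_st + 94.44u_tt + u_t = 0. Coefficients: A = 85.9668, B = 52.94, C = 94.44. B² - 4AC = -29672.174768, which is negative, so the equation is elliptic.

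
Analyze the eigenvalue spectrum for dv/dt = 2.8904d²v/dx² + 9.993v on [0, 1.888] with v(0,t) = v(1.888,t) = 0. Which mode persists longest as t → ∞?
Eigenvalues: λₙ = 2.8904n²π²/1.888² - 9.993.
First three modes:
  n=1: λ₁ = 2.8904π²/1.888² - 9.993 ≈ -1.99
  n=2: λ₂ = 11.5616π²/1.888² - 9.993 ≈ 22.019
  n=3: λ₃ = 26.0136π²/1.888² - 9.993 ≈ 62.034
Since 2.8904π²/1.888² ≈ 8.003 < 9.993, λ₁ < 0.
The n=1 mode grows fastest (−λₙ is largest for n=1) → dominates.
Asymptotic: v ~ c₁ sin(πx/1.888) e^{1.99t} (exponential growth at rate −λ₁ ≈ 1.99).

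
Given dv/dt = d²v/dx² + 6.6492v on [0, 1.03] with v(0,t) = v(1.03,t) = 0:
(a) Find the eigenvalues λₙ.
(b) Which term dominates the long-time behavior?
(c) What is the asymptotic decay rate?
Eigenvalues: λₙ = n²π²/1.03² - 6.6492.
First three modes:
  n=1: λ₁ = π²/1.03² - 6.6492 ≈ 2.654
  n=2: λ₂ = 4π²/1.03² - 6.6492 ≈ 30.563
  n=3: λ₃ = 9π²/1.03² - 6.6492 ≈ 77.078
Since π²/1.03² ≈ 9.303 > 6.6492, all λₙ > 0.
The n=1 mode decays slowest → dominates as t → ∞.
Asymptotic: v ~ c₁ sin(πx/1.03) e^{-λ₁t} with decay rate λ₁ ≈ 2.654.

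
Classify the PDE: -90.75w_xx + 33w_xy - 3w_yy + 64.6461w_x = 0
A = -90.75, B = 33, C = -3. Discriminant B² - 4AC = 0. Since 0 = 0, parabolic.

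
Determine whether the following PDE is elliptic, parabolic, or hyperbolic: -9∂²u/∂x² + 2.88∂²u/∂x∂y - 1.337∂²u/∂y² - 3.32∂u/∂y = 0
Coefficients: A = -9, B = 2.88, C = -1.337. B² - 4AC = -39.8376, which is negative, so the equation is elliptic.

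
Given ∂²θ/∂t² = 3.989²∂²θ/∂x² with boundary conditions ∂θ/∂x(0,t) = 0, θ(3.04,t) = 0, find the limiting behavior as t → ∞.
θ oscillates (no decay). Energy is conserved; the solution oscillates indefinitely as standing waves.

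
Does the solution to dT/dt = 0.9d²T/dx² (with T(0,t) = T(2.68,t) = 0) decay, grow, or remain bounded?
T → 0. Heat diffuses out through both boundaries.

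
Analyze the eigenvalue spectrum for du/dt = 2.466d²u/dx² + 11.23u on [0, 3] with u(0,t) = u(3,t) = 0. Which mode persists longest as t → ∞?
Eigenvalues: λₙ = 2.466n²π²/3² - 11.23.
First three modes:
  n=1: λ₁ = 2.466π²/3² - 11.23 ≈ -8.526
  n=2: λ₂ = 9.864π²/3² - 11.23 ≈ -0.413
  n=3: λ₃ = 22.194π²/3² - 11.23 ≈ 13.108
Since 2.466π²/3² ≈ 2.704 < 11.23, λ₁ < 0.
The n=1 mode grows fastest (−λₙ is largest for n=1) → dominates.
Asymptotic: u ~ c₁ sin(πx/3) e^{8.526t} (exponential growth at rate −λ₁ ≈ 8.526).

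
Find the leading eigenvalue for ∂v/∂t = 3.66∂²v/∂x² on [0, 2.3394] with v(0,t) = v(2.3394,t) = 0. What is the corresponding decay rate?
Eigenvalues: λₙ = 3.66n²π²/2.3394².
First three modes:
  n=1: λ₁ = 3.66π²/2.3394² ≈ 6.6
  n=2: λ₂ = 14.64π²/2.3394² ≈ 26.402 (4× faster decay)
  n=3: λ₃ = 32.94π²/2.3394² ≈ 59.404 (9× faster decay)
As t → ∞, higher modes decay exponentially faster. The n=1 mode dominates: v ~ c₁ sin(πx/2.3394) e^{-λ₁t}.
Decay rate: λ₁ = 3.66π²/2.3394² ≈ 6.6.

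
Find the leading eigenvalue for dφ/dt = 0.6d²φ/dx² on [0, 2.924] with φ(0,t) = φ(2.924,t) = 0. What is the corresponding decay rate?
Eigenvalues: λₙ = 0.6n²π²/2.924².
First three modes:
  n=1: λ₁ = 0.6π²/2.924² ≈ 0.693
  n=2: λ₂ = 2.4π²/2.924² ≈ 2.77 (4× faster decay)
  n=3: λ₃ = 5.4π²/2.924² ≈ 6.234 (9× faster decay)
As t → ∞, higher modes decay exponentially faster. The n=1 mode dominates: φ ~ c₁ sin(πx/2.924) e^{-λ₁t}.
Decay rate: λ₁ = 0.6π²/2.924² ≈ 0.693.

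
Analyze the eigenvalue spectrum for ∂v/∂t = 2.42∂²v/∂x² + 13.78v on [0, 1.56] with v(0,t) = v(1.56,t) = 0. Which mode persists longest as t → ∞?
Eigenvalues: λₙ = 2.42n²π²/1.56² - 13.78.
First three modes:
  n=1: λ₁ = 2.42π²/1.56² - 13.78 ≈ -3.966
  n=2: λ₂ = 9.68π²/1.56² - 13.78 ≈ 25.478
  n=3: λ₃ = 21.78π²/1.56² - 13.78 ≈ 74.55
Since 2.42π²/1.56² ≈ 9.814 < 13.78, λ₁ < 0.
The n=1 mode grows fastest (−λₙ is largest for n=1) → dominates.
Asymptotic: v ~ c₁ sin(πx/1.56) e^{3.966t} (exponential growth at rate −λ₁ ≈ 3.966).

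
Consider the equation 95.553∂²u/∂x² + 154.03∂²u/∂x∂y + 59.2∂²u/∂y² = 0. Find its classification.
Hyperbolic. (A = 95.553, B = 154.03, C = 59.2 gives B² - 4AC = 1098.2905.)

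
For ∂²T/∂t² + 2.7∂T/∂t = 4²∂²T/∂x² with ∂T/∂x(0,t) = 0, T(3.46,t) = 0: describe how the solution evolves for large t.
T → 0. Damping (γ=2.7) dissipates energy; oscillations decay exponentially.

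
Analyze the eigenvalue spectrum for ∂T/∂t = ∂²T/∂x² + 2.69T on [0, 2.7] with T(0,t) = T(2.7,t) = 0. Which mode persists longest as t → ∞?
Eigenvalues: λₙ = n²π²/2.7² - 2.69.
First three modes:
  n=1: λ₁ = π²/2.7² - 2.69 ≈ -1.336
  n=2: λ₂ = 4π²/2.7² - 2.69 ≈ 2.725
  n=3: λ₃ = 9π²/2.7² - 2.69 ≈ 9.495
Since π²/2.7² ≈ 1.354 < 2.69, λ₁ < 0.
The n=1 mode grows fastest (−λₙ is largest for n=1) → dominates.
Asymptotic: T ~ c₁ sin(πx/2.7) e^{1.336t} (exponential growth at rate −λ₁ ≈ 1.336).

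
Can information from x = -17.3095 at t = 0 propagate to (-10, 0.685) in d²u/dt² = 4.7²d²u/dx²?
No. The domain of dependence is [-13.2195, -6.7805], and -17.3095 is outside this interval.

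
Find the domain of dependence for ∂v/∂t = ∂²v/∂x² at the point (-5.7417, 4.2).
The entire real line. The heat equation has infinite propagation speed: any initial disturbance instantly affects all points (though exponentially small far away).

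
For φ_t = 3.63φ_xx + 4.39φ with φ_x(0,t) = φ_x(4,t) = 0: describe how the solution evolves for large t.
φ grows unboundedly. With Neumann BCs the constant mode has diffusion eigenvalue 0, so any r > 0 makes it grow like e^(4.39t); solution grows exponentially.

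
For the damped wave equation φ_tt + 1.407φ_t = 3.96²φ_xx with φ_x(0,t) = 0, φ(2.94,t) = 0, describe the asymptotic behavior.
φ → 0. Damping (γ=1.407) dissipates energy; oscillations decay exponentially.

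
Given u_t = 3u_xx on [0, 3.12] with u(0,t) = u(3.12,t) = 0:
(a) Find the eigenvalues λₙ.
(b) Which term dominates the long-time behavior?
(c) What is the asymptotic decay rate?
Eigenvalues: λₙ = 3n²π²/3.12².
First three modes:
  n=1: λ₁ = 3π²/3.12² ≈ 3.042
  n=2: λ₂ = 12π²/3.12² ≈ 12.167 (4× faster decay)
  n=3: λ₃ = 27π²/3.12² ≈ 27.375 (9× faster decay)
As t → ∞, higher modes decay exponentially faster. The n=1 mode dominates: u ~ c₁ sin(πx/3.12) e^{-λ₁t}.
Decay rate: λ₁ = 3π²/3.12² ≈ 3.042.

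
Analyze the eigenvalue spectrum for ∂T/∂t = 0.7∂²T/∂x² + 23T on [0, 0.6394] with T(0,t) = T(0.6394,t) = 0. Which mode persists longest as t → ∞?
Eigenvalues: λₙ = 0.7n²π²/0.6394² - 23.
First three modes:
  n=1: λ₁ = 0.7π²/0.6394² - 23 ≈ -6.101
  n=2: λ₂ = 2.8π²/0.6394² - 23 ≈ 44.595
  n=3: λ₃ = 6.3π²/0.6394² - 23 ≈ 129.088
Since 0.7π²/0.6394² ≈ 16.899 < 23, λ₁ < 0.
The n=1 mode grows fastest (−λₙ is largest for n=1) → dominates.
Asymptotic: T ~ c₁ sin(πx/0.6394) e^{6.101t} (exponential growth at rate −λ₁ ≈ 6.101).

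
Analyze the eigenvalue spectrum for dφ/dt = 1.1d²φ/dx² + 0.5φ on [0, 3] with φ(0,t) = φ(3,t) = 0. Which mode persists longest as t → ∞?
Eigenvalues: λₙ = 1.1n²π²/3² - 0.5.
First three modes:
  n=1: λ₁ = 1.1π²/3² - 0.5 ≈ 0.706
  n=2: λ₂ = 4.4π²/3² - 0.5 ≈ 4.325
  n=3: λ₃ = 9.9π²/3² - 0.5 ≈ 10.357
Since 1.1π²/3² ≈ 1.206 > 0.5, all λₙ > 0.
The n=1 mode decays slowest → dominates as t → ∞.
Asymptotic: φ ~ c₁ sin(πx/3) e^{-λ₁t} with decay rate λ₁ ≈ 0.706.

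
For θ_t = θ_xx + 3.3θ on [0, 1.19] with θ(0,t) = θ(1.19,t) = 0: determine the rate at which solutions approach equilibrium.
Eigenvalues: λₙ = n²π²/1.19² - 3.3.
First three modes:
  n=1: λ₁ = π²/1.19² - 3.3 ≈ 3.67
  n=2: λ₂ = 4π²/1.19² - 3.3 ≈ 24.578
  n=3: λ₃ = 9π²/1.19² - 3.3 ≈ 59.426
Since π²/1.19² ≈ 6.97 > 3.3, all λₙ > 0.
The n=1 mode decays slowest → dominates as t → ∞.
Asymptotic: θ ~ c₁ sin(πx/1.19) e^{-λ₁t} with decay rate λ₁ ≈ 3.67.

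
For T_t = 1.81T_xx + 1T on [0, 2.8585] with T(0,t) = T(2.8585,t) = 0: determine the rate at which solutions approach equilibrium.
Eigenvalues: λₙ = 1.81n²π²/2.8585² - 1.
First three modes:
  n=1: λ₁ = 1.81π²/2.8585² - 1 ≈ 1.186
  n=2: λ₂ = 7.24π²/2.8585² - 1 ≈ 7.745
  n=3: λ₃ = 16.29π²/2.8585² - 1 ≈ 18.676
Since 1.81π²/2.8585² ≈ 2.186 > 1, all λₙ > 0.
The n=1 mode decays slowest → dominates as t → ∞.
Asymptotic: T ~ c₁ sin(πx/2.8585) e^{-λ₁t} with decay rate λ₁ ≈ 1.186.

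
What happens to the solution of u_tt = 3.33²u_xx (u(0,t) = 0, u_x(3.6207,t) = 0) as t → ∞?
u oscillates (no decay). Energy is conserved; the solution oscillates indefinitely as standing waves.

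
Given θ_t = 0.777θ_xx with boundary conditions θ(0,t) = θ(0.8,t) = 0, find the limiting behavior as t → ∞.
θ → 0. Heat diffuses out through both boundaries.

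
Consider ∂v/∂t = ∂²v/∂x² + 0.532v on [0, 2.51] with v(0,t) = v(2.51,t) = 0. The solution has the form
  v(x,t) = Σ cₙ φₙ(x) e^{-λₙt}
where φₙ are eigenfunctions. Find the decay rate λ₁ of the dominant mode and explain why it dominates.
Eigenvalues: λₙ = n²π²/2.51² - 0.532.
First three modes:
  n=1: λ₁ = π²/2.51² - 0.532 ≈ 1.035
  n=2: λ₂ = 4π²/2.51² - 0.532 ≈ 5.734
  n=3: λ₃ = 9π²/2.51² - 0.532 ≈ 13.567
Since π²/2.51² ≈ 1.567 > 0.532, all λₙ > 0.
The n=1 mode decays slowest → dominates as t → ∞.
Asymptotic: v ~ c₁ sin(πx/2.51) e^{-λ₁t} with decay rate λ₁ ≈ 1.035.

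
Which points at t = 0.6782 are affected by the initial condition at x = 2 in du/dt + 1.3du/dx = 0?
At x = 2.88166. The characteristic carries data from (2, 0) to (2.88166, 0.6782).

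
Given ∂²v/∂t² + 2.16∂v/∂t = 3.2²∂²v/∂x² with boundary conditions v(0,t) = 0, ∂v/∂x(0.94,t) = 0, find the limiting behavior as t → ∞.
v → 0. Damping (γ=2.16) dissipates energy; oscillations decay exponentially.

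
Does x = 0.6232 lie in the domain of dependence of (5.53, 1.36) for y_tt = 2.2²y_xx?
No. The domain of dependence is [2.538, 8.522], and 0.6232 is outside this interval.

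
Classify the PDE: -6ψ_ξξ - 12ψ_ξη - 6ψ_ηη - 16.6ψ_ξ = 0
A = -6, B = -12, C = -6. Discriminant B² - 4AC = 0. Since 0 = 0, parabolic.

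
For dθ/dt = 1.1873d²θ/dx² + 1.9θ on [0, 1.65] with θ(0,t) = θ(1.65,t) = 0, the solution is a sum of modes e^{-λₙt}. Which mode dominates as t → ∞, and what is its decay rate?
Eigenvalues: λₙ = 1.1873n²π²/1.65² - 1.9.
First three modes:
  n=1: λ₁ = 1.1873π²/1.65² - 1.9 ≈ 2.404
  n=2: λ₂ = 4.7492π²/1.65² - 1.9 ≈ 15.317
  n=3: λ₃ = 10.6857π²/1.65² - 1.9 ≈ 36.838
Since 1.1873π²/1.65² ≈ 4.304 > 1.9, all λₙ > 0.
The n=1 mode decays slowest → dominates as t → ∞.
Asymptotic: θ ~ c₁ sin(πx/1.65) e^{-λ₁t} with decay rate λ₁ ≈ 2.404.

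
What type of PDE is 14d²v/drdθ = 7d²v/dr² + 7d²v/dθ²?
Rewriting in standard form: -7d²v/dr² + 14d²v/drdθ - 7d²v/dθ² = 0. With A = -7, B = 14, C = -7, the discriminant is 0. This is a parabolic PDE.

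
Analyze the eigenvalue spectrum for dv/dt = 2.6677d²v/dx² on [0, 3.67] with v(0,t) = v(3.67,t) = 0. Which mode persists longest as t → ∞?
Eigenvalues: λₙ = 2.6677n²π²/3.67².
First three modes:
  n=1: λ₁ = 2.6677π²/3.67² ≈ 1.955
  n=2: λ₂ = 10.6708π²/3.67² ≈ 7.819 (4× faster decay)
  n=3: λ₃ = 24.0093π²/3.67² ≈ 17.593 (9× faster decay)
As t → ∞, higher modes decay exponentially faster. The n=1 mode dominates: v ~ c₁ sin(πx/3.67) e^{-λ₁t}.
Decay rate: λ₁ = 2.6677π²/3.67² ≈ 1.955.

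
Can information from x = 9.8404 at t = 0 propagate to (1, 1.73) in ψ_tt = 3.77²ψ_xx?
No. The domain of dependence is [-5.5221, 7.5221], and 9.8404 is outside this interval.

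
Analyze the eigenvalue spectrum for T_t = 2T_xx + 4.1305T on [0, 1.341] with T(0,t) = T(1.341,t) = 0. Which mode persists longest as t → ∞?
Eigenvalues: λₙ = 2n²π²/1.341² - 4.1305.
First three modes:
  n=1: λ₁ = 2π²/1.341² - 4.1305 ≈ 6.846
  n=2: λ₂ = 8π²/1.341² - 4.1305 ≈ 39.776
  n=3: λ₃ = 18π²/1.341² - 4.1305 ≈ 94.66
Since 2π²/1.341² ≈ 10.977 > 4.1305, all λₙ > 0.
The n=1 mode decays slowest → dominates as t → ∞.
Asymptotic: T ~ c₁ sin(πx/1.341) e^{-λ₁t} with decay rate λ₁ ≈ 6.846.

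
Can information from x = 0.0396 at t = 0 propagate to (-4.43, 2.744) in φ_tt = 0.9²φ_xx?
No. The domain of dependence is [-6.8996, -1.9604], and 0.0396 is outside this interval.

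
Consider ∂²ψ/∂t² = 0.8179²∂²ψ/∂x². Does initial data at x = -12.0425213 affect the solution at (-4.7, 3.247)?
No. The domain of dependence is [-7.3557213, -2.0442787], and -12.0425213 is outside this interval.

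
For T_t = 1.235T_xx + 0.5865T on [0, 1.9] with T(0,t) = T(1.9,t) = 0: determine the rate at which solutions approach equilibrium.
Eigenvalues: λₙ = 1.235n²π²/1.9² - 0.5865.
First three modes:
  n=1: λ₁ = 1.235π²/1.9² - 0.5865 ≈ 2.79
  n=2: λ₂ = 4.94π²/1.9² - 0.5865 ≈ 12.919
  n=3: λ₃ = 11.115π²/1.9² - 0.5865 ≈ 29.801
Since 1.235π²/1.9² ≈ 3.376 > 0.5865, all λₙ > 0.
The n=1 mode decays slowest → dominates as t → ∞.
Asymptotic: T ~ c₁ sin(πx/1.9) e^{-λ₁t} with decay rate λ₁ ≈ 2.79.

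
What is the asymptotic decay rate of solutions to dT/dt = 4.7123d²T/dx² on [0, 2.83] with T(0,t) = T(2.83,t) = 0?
Eigenvalues: λₙ = 4.7123n²π²/2.83².
First three modes:
  n=1: λ₁ = 4.7123π²/2.83² ≈ 5.807
  n=2: λ₂ = 18.8492π²/2.83² ≈ 23.228 (4× faster decay)
  n=3: λ₃ = 42.4107π²/2.83² ≈ 52.264 (9× faster decay)
As t → ∞, higher modes decay exponentially faster. The n=1 mode dominates: T ~ c₁ sin(πx/2.83) e^{-λ₁t}.
Decay rate: λ₁ = 4.7123π²/2.83² ≈ 5.807.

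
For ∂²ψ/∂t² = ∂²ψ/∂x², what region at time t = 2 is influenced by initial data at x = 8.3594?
Domain of influence: [6.3594, 10.3594]. Data at x = 8.3594 spreads outward at speed 1.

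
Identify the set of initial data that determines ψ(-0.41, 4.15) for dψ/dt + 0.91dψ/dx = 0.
A single point: x = -4.1865. The characteristic through (-0.41, 4.15) is x - 0.91t = const, so x = -0.41 - 0.91·4.15 = -4.1865.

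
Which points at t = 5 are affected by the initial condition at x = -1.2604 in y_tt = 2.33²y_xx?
Domain of influence: [-12.9104, 10.3896]. Data at x = -1.2604 spreads outward at speed 2.33.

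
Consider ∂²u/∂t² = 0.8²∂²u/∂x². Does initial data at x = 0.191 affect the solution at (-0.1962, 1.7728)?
Yes. The domain of dependence is [-1.61444, 1.22204], and 0.191 ∈ [-1.61444, 1.22204].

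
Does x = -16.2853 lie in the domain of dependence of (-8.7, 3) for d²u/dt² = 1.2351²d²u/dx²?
No. The domain of dependence is [-12.4053, -4.9947], and -16.2853 is outside this interval.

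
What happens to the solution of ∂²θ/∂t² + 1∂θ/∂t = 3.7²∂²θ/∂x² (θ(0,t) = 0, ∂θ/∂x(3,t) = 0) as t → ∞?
θ → 0. Damping (γ=1) dissipates energy; oscillations decay exponentially.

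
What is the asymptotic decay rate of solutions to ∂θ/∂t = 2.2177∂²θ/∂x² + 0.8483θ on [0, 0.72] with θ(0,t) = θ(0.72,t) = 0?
Eigenvalues: λₙ = 2.2177n²π²/0.72² - 0.8483.
First three modes:
  n=1: λ₁ = 2.2177π²/0.72² - 0.8483 ≈ 41.374
  n=2: λ₂ = 8.8708π²/0.72² - 0.8483 ≈ 168.039
  n=3: λ₃ = 19.9593π²/0.72² - 0.8483 ≈ 379.149
Since 2.2177π²/0.72² ≈ 42.222 > 0.8483, all λₙ > 0.
The n=1 mode decays slowest → dominates as t → ∞.
Asymptotic: θ ~ c₁ sin(πx/0.72) e^{-λ₁t} with decay rate λ₁ ≈ 41.374.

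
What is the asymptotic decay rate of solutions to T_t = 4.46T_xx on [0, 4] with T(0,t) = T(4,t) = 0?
Eigenvalues: λₙ = 4.46n²π²/4².
First three modes:
  n=1: λ₁ = 4.46π²/4² ≈ 2.751
  n=2: λ₂ = 17.84π²/4² ≈ 11.005 (4× faster decay)
  n=3: λ₃ = 40.14π²/4² ≈ 24.76 (9× faster decay)
As t → ∞, higher modes decay exponentially faster. The n=1 mode dominates: T ~ c₁ sin(πx/4) e^{-λ₁t}.
Decay rate: λ₁ = 4.46π²/4² ≈ 2.751.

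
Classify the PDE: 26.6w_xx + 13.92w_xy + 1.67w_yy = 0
A = 26.6, B = 13.92, C = 1.67. Discriminant B² - 4AC = 16.0784. Since 16.0784 > 0, hyperbolic.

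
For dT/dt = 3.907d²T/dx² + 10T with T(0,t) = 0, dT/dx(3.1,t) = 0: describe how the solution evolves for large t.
T grows unboundedly. Reaction dominates diffusion (r=10 > κπ²/(4L²)≈1); solution grows exponentially.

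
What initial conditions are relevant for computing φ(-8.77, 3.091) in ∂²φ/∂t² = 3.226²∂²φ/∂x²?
Domain of dependence: [-18.741566, 1.201566]. Signals travel at speed 3.226, so data within |x - -8.77| ≤ 3.226·3.091 = 9.971566 can reach the point.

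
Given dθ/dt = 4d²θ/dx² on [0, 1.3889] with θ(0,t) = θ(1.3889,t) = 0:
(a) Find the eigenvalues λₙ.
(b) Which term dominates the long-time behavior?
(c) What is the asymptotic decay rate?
Eigenvalues: λₙ = 4n²π²/1.3889².
First three modes:
  n=1: λ₁ = 4π²/1.3889² ≈ 20.465
  n=2: λ₂ = 16π²/1.3889² ≈ 81.861 (4× faster decay)
  n=3: λ₃ = 36π²/1.3889² ≈ 184.188 (9× faster decay)
As t → ∞, higher modes decay exponentially faster. The n=1 mode dominates: θ ~ c₁ sin(πx/1.3889) e^{-λ₁t}.
Decay rate: λ₁ = 4π²/1.3889² ≈ 20.465.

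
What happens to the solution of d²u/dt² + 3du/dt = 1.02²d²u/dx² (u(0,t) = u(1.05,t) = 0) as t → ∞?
u → 0. Damping (γ=3) dissipates energy; oscillations decay exponentially.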